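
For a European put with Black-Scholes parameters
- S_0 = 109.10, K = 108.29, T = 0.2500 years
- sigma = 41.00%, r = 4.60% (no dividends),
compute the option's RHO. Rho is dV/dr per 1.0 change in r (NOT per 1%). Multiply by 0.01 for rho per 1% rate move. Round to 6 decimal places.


d1 = 0.1949491668; d2 = -0.0100508332
phi(d1) = 0.3914329189; exp(-qT) = 1.0000000000; exp(-rT) = 0.9885658722
N(-d2) = 0.5040096348
Rho = -K*T*exp(-rT)*N(-d2) = -108.2900 * 0.2500 * 0.9885658722 * 0.5040096348 = -13.488784

Answer: Rho = -13.488784


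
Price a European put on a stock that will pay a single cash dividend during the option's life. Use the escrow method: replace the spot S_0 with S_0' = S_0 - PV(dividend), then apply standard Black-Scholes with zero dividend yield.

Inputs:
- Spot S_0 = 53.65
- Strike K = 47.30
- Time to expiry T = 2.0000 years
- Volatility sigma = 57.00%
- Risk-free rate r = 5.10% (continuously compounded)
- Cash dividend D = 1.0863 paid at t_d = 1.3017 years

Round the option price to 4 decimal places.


PV(D) = D * exp(-r * t_d) = 1.0863 * 0.93576893 = 1.01652579
S_0' = S_0 - PV(D) = 53.6500 - 1.01652579 = 52.63347421
d1 = (ln(S_0'/K) + (r + sigma^2/2)*T) / (sigma*sqrt(T)) = 0.66212736
d2 = d1 - sigma*sqrt(T) = -0.14397437
exp(-rT) = 0.90302955
N(-d1) = 0.25394480; N(-d2) = 0.55723964
P = K * exp(-rT) * N(-d2) - S_0' * N(-d1) = 47.3000 * 0.90302955 * 0.55723964 - 52.63347421 * 0.25394480 = 10.4355

Answer: Price = 10.4355


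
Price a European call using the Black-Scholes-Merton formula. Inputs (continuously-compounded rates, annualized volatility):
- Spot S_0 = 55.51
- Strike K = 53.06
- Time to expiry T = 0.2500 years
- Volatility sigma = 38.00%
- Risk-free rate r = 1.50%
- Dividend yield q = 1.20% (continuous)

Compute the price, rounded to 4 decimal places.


Answer: Price = 5.4544

Derivation:
d1 = (ln(S/K) + (r - q + 0.5*sigma^2) * T) / (sigma * sqrt(T)) = 0.33652545
d2 = d1 - sigma * sqrt(T) = 0.14652545
exp(-rT) = 0.99625702; exp(-qT) = 0.99700450
C = S_0 * exp(-qT) * N(d1) - K * exp(-rT) * N(d2)
N(d1) = 0.63176267; N(d2) = 0.55824670
C = 55.5100 * 0.99700450 * 0.63176267 - 53.0600 * 0.99625702 * 0.55824670 = 5.4544


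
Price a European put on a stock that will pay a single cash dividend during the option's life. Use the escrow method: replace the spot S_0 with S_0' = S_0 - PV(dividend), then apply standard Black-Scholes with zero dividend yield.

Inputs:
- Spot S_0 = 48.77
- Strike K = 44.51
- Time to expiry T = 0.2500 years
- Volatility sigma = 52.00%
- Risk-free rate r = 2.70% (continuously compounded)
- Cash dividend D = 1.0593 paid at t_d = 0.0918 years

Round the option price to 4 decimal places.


PV(D) = D * exp(-r * t_d) = 1.0593 * 0.99752447 = 1.05667767
S_0' = S_0 - PV(D) = 48.7700 - 1.05667767 = 47.71332233
d1 = (ln(S_0'/K) + (r + sigma^2/2)*T) / (sigma*sqrt(T)) = 0.42325681
d2 = d1 - sigma*sqrt(T) = 0.16325681
exp(-rT) = 0.99327273
N(-d1) = 0.33605395; N(-d2) = 0.43515812
P = K * exp(-rT) * N(-d2) - S_0' * N(-d1) = 44.5100 * 0.99327273 * 0.43515812 - 47.71332233 * 0.33605395 = 3.2043

Answer: Price = 3.2043


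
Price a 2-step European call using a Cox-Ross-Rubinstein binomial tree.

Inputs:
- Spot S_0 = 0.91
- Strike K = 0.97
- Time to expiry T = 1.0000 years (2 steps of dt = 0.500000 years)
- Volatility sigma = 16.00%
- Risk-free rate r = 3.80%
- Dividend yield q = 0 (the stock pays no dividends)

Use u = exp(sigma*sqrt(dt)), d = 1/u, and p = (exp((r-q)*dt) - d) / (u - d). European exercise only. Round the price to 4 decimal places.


Answer: Price = V(0,0) = 0.0510

Derivation:
dt = T/N = 0.500000
u = exp(sigma*sqrt(dt)) = 1.119785; d = 1/u = 0.893028
p = (exp((r-q)*dt) - d) / (u - d) = 0.556337
Discount per step: exp(-r*dt) = 0.981179
Stock lattice S(k, i) with i counting down-moves:
  k=0: S(0,0) = 0.9100
  k=1: S(1,0) = 1.0190; S(1,1) = 0.8127
  k=2: S(2,0) = 1.1411; S(2,1) = 0.9100; S(2,2) = 0.7257
Terminal payoffs V(N, i) = max(S_T - K, 0):
  V(2,0) = 0.171067; V(2,1) = 0.000000; V(2,2) = 0.000000
Backward induction: V(k, i) = exp(-r*dt) * [p * V(k+1, i) + (1-p) * V(k+1, i+1)].
  V(1,0) = exp(-r*dt) * [p*0.171067 + (1-p)*0.000000] = 0.093380
  V(1,1) = exp(-r*dt) * [p*0.000000 + (1-p)*0.000000] = 0.000000
  V(0,0) = exp(-r*dt) * [p*0.093380 + (1-p)*0.000000] = 0.050973


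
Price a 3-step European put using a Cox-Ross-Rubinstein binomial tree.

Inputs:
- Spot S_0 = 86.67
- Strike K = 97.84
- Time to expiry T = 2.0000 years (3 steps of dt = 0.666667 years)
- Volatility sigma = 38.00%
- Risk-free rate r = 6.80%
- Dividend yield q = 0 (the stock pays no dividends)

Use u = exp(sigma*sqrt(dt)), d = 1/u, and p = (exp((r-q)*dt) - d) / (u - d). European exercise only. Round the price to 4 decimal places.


dt = T/N = 0.666667
u = exp(sigma*sqrt(dt)) = 1.363792; d = 1/u = 0.733250
p = (exp((r-q)*dt) - d) / (u - d) = 0.496600
Discount per step: exp(-r*dt) = 0.955679
Stock lattice S(k, i) with i counting down-moves:
  k=0: S(0,0) = 86.6700
  k=1: S(1,0) = 118.1998; S(1,1) = 63.5508
  k=2: S(2,0) = 161.1999; S(2,1) = 86.6700; S(2,2) = 46.5986
  k=3: S(3,0) = 219.8431; S(3,1) = 118.1998; S(3,2) = 63.5508; S(3,3) = 34.1684
Terminal payoffs V(N, i) = max(K - S_T, 0):
  V(3,0) = 0.000000; V(3,1) = 0.000000; V(3,2) = 34.289231; V(3,3) = 63.671584
Backward induction: V(k, i) = exp(-r*dt) * [p * V(k+1, i) + (1-p) * V(k+1, i+1)].
  V(2,0) = exp(-r*dt) * [p*0.000000 + (1-p)*0.000000] = 0.000000
  V(2,1) = exp(-r*dt) * [p*0.000000 + (1-p)*34.289231] = 16.496177
  V(2,2) = exp(-r*dt) * [p*34.289231 + (1-p)*63.671584] = 46.905025
  V(1,0) = exp(-r*dt) * [p*0.000000 + (1-p)*16.496177] = 7.936132
  V(1,1) = exp(-r*dt) * [p*16.496177 + (1-p)*46.905025] = 30.394415
  V(0,0) = exp(-r*dt) * [p*7.936132 + (1-p)*30.394415] = 18.388830

Answer: Price = V(0,0) = 18.3888


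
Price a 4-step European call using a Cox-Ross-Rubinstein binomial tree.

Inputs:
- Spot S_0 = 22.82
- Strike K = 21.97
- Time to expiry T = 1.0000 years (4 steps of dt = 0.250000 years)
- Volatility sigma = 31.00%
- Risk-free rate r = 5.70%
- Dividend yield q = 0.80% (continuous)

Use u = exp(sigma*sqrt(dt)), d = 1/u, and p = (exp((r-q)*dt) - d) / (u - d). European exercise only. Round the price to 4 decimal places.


dt = T/N = 0.250000
u = exp(sigma*sqrt(dt)) = 1.167658; d = 1/u = 0.856415
p = (exp((r-q)*dt) - d) / (u - d) = 0.500928
Discount per step: exp(-r*dt) = 0.985851
Stock lattice S(k, i) with i counting down-moves:
  k=0: S(0,0) = 22.8200
  k=1: S(1,0) = 26.6460; S(1,1) = 19.5434
  k=2: S(2,0) = 31.1134; S(2,1) = 22.8200; S(2,2) = 16.7373
  k=3: S(3,0) = 36.3298; S(3,1) = 26.6460; S(3,2) = 19.5434; S(3,3) = 14.3340
  k=4: S(4,0) = 42.4207; S(4,1) = 31.1134; S(4,2) = 22.8200; S(4,3) = 16.7373; S(4,4) = 12.2759
Terminal payoffs V(N, i) = max(S_T - K, 0):
  V(4,0) = 20.450738; V(4,1) = 9.143361; V(4,2) = 0.850000; V(4,3) = 0.000000; V(4,4) = 0.000000
Backward induction: V(k, i) = exp(-r*dt) * [p * V(k+1, i) + (1-p) * V(k+1, i+1)].
  V(3,0) = exp(-r*dt) * [p*20.450738 + (1-p)*9.143361] = 14.598029
  V(3,1) = exp(-r*dt) * [p*9.143361 + (1-p)*0.850000] = 4.933568
  V(3,2) = exp(-r*dt) * [p*0.850000 + (1-p)*0.000000] = 0.419764
  V(3,3) = exp(-r*dt) * [p*0.000000 + (1-p)*0.000000] = 0.000000
  V(2,0) = exp(-r*dt) * [p*14.598029 + (1-p)*4.933568] = 9.636463
  V(2,1) = exp(-r*dt) * [p*4.933568 + (1-p)*0.419764] = 2.642923
  V(2,2) = exp(-r*dt) * [p*0.419764 + (1-p)*0.000000] = 0.207296
  V(1,0) = exp(-r*dt) * [p*9.636463 + (1-p)*2.642923] = 6.059219
  V(1,1) = exp(-r*dt) * [p*2.642923 + (1-p)*0.207296] = 1.407174
  V(0,0) = exp(-r*dt) * [p*6.059219 + (1-p)*1.407174] = 3.684631

Answer: Price = V(0,0) = 3.6846


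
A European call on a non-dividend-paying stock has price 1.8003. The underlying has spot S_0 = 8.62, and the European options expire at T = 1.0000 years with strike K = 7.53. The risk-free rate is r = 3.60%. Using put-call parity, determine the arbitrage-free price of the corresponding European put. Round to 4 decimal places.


Put-call parity: C - P = S_0 * exp(-qT) - K * exp(-rT).
S_0 * exp(-qT) = 8.6200 * 1.00000000 = 8.62000000
K * exp(-rT) = 7.5300 * 0.96464029 = 7.26374141
P = C - S*exp(-qT) + K*exp(-rT)
P = 1.8003 - 8.62000000 + 7.26374141 = 0.4440

Answer: Put price = 0.4440


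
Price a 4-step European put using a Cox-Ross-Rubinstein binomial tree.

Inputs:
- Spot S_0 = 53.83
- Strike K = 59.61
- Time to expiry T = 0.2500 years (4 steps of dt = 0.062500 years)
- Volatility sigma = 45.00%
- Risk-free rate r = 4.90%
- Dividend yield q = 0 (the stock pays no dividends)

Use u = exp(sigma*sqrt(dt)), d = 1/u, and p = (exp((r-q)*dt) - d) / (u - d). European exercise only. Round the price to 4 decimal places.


Answer: Price = V(0,0) = 8.2314

Derivation:
dt = T/N = 0.062500
u = exp(sigma*sqrt(dt)) = 1.119072; d = 1/u = 0.893597
p = (exp((r-q)*dt) - d) / (u - d) = 0.485508
Discount per step: exp(-r*dt) = 0.996942
Stock lattice S(k, i) with i counting down-moves:
  k=0: S(0,0) = 53.8300
  k=1: S(1,0) = 60.2397; S(1,1) = 48.1023
  k=2: S(2,0) = 67.4125; S(2,1) = 53.8300; S(2,2) = 42.9841
  k=3: S(3,0) = 75.4395; S(3,1) = 60.2397; S(3,2) = 48.1023; S(3,3) = 38.4105
  k=4: S(4,0) = 84.4222; S(4,1) = 67.4125; S(4,2) = 53.8300; S(4,3) = 42.9841; S(4,4) = 34.3235
Terminal payoffs V(N, i) = max(K - S_T, 0):
  V(4,0) = 0.000000; V(4,1) = 0.000000; V(4,2) = 5.780000; V(4,3) = 16.625872; V(4,4) = 25.286477
Backward induction: V(k, i) = exp(-r*dt) * [p * V(k+1, i) + (1-p) * V(k+1, i+1)].
  V(3,0) = exp(-r*dt) * [p*0.000000 + (1-p)*0.000000] = 0.000000
  V(3,1) = exp(-r*dt) * [p*0.000000 + (1-p)*5.780000] = 2.964671
  V(3,2) = exp(-r*dt) * [p*5.780000 + (1-p)*16.625872] = 11.325378
  V(3,3) = exp(-r*dt) * [p*16.625872 + (1-p)*25.286477] = 21.017221
  V(2,0) = exp(-r*dt) * [p*0.000000 + (1-p)*2.964671] = 1.520636
  V(2,1) = exp(-r*dt) * [p*2.964671 + (1-p)*11.325378] = 7.243970
  V(2,2) = exp(-r*dt) * [p*11.325378 + (1-p)*21.017221] = 16.261877
  V(1,0) = exp(-r*dt) * [p*1.520636 + (1-p)*7.243970] = 4.451592
  V(1,1) = exp(-r*dt) * [p*7.243970 + (1-p)*16.261877] = 11.847274
  V(0,0) = exp(-r*dt) * [p*4.451592 + (1-p)*11.847274] = 8.231365


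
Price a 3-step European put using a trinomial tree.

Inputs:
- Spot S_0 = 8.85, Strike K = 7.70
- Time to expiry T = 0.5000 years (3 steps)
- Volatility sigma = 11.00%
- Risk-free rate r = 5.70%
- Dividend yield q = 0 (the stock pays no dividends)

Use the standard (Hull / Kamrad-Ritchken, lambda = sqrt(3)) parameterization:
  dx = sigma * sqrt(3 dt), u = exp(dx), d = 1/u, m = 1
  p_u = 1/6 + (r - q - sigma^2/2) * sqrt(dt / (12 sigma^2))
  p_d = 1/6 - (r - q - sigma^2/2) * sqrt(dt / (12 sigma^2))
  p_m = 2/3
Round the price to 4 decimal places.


dt = T/N = 0.166667; dx = sigma*sqrt(3*dt) = 0.077782
u = exp(dx) = 1.080887; d = 1/u = 0.925166
p_u = 0.221253, p_m = 0.666667, p_d = 0.112080
Discount per step: exp(-r*dt) = 0.990545
Stock lattice S(k, j) with j the centered position index:
  k=0: S(0,+0) = 8.8500
  k=1: S(1,-1) = 8.1877; S(1,+0) = 8.8500; S(1,+1) = 9.5658
  k=2: S(2,-2) = 7.5750; S(2,-1) = 8.1877; S(2,+0) = 8.8500; S(2,+1) = 9.5658; S(2,+2) = 10.3396
  k=3: S(3,-3) = 7.0081; S(3,-2) = 7.5750; S(3,-1) = 8.1877; S(3,+0) = 8.8500; S(3,+1) = 9.5658; S(3,+2) = 10.3396; S(3,+3) = 11.1759
Terminal payoffs V(N, j) = max(K - S_T, 0):
  V(3,-3) = 0.691861; V(3,-2) = 0.124995; V(3,-1) = 0.000000; V(3,+0) = 0.000000; V(3,+1) = 0.000000; V(3,+2) = 0.000000; V(3,+3) = 0.000000
Backward induction: V(k, j) = exp(-r*dt) * [p_u * V(k+1, j+1) + p_m * V(k+1, j) + p_d * V(k+1, j-1)]
  V(2,-2) = exp(-r*dt) * [p_u*0.000000 + p_m*0.124995 + p_d*0.691861] = 0.159353
  V(2,-1) = exp(-r*dt) * [p_u*0.000000 + p_m*0.000000 + p_d*0.124995] = 0.013877
  V(2,+0) = exp(-r*dt) * [p_u*0.000000 + p_m*0.000000 + p_d*0.000000] = 0.000000
  V(2,+1) = exp(-r*dt) * [p_u*0.000000 + p_m*0.000000 + p_d*0.000000] = 0.000000
  V(2,+2) = exp(-r*dt) * [p_u*0.000000 + p_m*0.000000 + p_d*0.000000] = 0.000000
  V(1,-1) = exp(-r*dt) * [p_u*0.000000 + p_m*0.013877 + p_d*0.159353] = 0.026855
  V(1,+0) = exp(-r*dt) * [p_u*0.000000 + p_m*0.000000 + p_d*0.013877] = 0.001541
  V(1,+1) = exp(-r*dt) * [p_u*0.000000 + p_m*0.000000 + p_d*0.000000] = 0.000000
  V(0,+0) = exp(-r*dt) * [p_u*0.000000 + p_m*0.001541 + p_d*0.026855] = 0.003999

Answer: Price = V(0,0) = 0.0040


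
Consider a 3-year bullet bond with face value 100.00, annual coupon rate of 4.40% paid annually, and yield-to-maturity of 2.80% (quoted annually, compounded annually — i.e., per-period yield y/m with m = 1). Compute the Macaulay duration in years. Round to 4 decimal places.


Answer: Macaulay duration = 2.8783 years

Derivation:
Coupon per period c = face * coupon_rate / m = 4.400000
Periods per year m = 1; per-period yield y/m = 0.028000
Number of cashflows N = 3
Cashflows (t years, CF_t, discount factor 1/(1+y/m)^(m*t), PV):
  t = 1.0000: CF_t = 4.400000, DF = 0.972763, PV = 4.280156
  t = 2.0000: CF_t = 4.400000, DF = 0.946267, PV = 4.163576
  t = 3.0000: CF_t = 104.400000, DF = 0.920493, PV = 96.099506
Price P = sum_t PV_t = 104.543237
Macaulay numerator sum_t t * PV_t:
  t * PV_t at t = 1.0000: 4.280156
  t * PV_t at t = 2.0000: 8.327151
  t * PV_t at t = 3.0000: 288.298518
Macaulay duration D = (sum_t t * PV_t) / P = 300.905824 / 104.543237 = 2.878291


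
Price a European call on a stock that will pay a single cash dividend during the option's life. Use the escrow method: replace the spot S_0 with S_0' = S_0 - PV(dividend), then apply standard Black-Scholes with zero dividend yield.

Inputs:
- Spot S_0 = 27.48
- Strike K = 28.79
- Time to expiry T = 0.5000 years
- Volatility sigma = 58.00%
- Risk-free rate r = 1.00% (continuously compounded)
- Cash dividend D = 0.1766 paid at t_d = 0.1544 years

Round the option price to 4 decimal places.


PV(D) = D * exp(-r * t_d) = 0.1766 * 0.99845719 = 0.17632754
S_0' = S_0 - PV(D) = 27.4800 - 0.17632754 = 27.30367246
d1 = (ln(S_0'/K) + (r + sigma^2/2)*T) / (sigma*sqrt(T)) = 0.08800580
d2 = d1 - sigma*sqrt(T) = -0.32211613
exp(-rT) = 0.99501248
N(d1) = 0.53506397; N(d2) = 0.37368236
C = S_0' * N(d1) - K * exp(-rT) * N(d2) = 27.30367246 * 0.53506397 - 28.7900 * 0.99501248 * 0.37368236 = 3.9046

Answer: Price = 3.9046


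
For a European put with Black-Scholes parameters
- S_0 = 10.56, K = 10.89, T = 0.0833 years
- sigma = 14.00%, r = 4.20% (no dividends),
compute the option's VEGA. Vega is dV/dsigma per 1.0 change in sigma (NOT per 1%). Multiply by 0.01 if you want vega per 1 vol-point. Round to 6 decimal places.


d1 = -0.6547649794; d2 = -0.6951714145
phi(d1) = 0.3219699302; exp(-qT) = 1.0000000000; exp(-rT) = 0.9965075130
Vega = S * exp(-qT) * phi(d1) * sqrt(T) = 10.5600 * 1.0000000000 * 0.3219699302 * 0.2886173938 = 0.981300

Answer: Vega = 0.981300


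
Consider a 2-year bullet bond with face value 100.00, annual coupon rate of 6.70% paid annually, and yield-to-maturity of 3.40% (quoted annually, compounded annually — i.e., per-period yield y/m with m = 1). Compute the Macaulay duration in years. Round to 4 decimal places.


Answer: Macaulay duration = 1.9390 years

Derivation:
Coupon per period c = face * coupon_rate / m = 6.700000
Periods per year m = 1; per-period yield y/m = 0.034000
Number of cashflows N = 2
Cashflows (t years, CF_t, discount factor 1/(1+y/m)^(m*t), PV):
  t = 1.0000: CF_t = 6.700000, DF = 0.967118, PV = 6.479691
  t = 2.0000: CF_t = 106.700000, DF = 0.935317, PV = 99.798346
Price P = sum_t PV_t = 106.278036
Macaulay numerator sum_t t * PV_t:
  t * PV_t at t = 1.0000: 6.479691
  t * PV_t at t = 2.0000: 199.596691
Macaulay duration D = (sum_t t * PV_t) / P = 206.076382 / 106.278036 = 1.939031


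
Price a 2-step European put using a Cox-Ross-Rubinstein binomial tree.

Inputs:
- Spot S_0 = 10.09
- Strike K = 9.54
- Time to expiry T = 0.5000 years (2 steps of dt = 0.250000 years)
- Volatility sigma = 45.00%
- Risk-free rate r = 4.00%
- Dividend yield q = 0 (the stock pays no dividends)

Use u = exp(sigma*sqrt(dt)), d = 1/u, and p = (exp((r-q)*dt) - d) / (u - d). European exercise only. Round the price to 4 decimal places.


dt = T/N = 0.250000
u = exp(sigma*sqrt(dt)) = 1.252323; d = 1/u = 0.798516
p = (exp((r-q)*dt) - d) / (u - d) = 0.466132
Discount per step: exp(-r*dt) = 0.990050
Stock lattice S(k, i) with i counting down-moves:
  k=0: S(0,0) = 10.0900
  k=1: S(1,0) = 12.6359; S(1,1) = 8.0570
  k=2: S(2,0) = 15.8243; S(2,1) = 10.0900; S(2,2) = 6.4337
Terminal payoffs V(N, i) = max(K - S_T, 0):
  V(2,0) = 0.000000; V(2,1) = 0.000000; V(2,2) = 3.106332
Backward induction: V(k, i) = exp(-r*dt) * [p * V(k+1, i) + (1-p) * V(k+1, i+1)].
  V(1,0) = exp(-r*dt) * [p*0.000000 + (1-p)*0.000000] = 0.000000
  V(1,1) = exp(-r*dt) * [p*0.000000 + (1-p)*3.106332] = 1.641869
  V(0,0) = exp(-r*dt) * [p*0.000000 + (1-p)*1.641869] = 0.867819

Answer: Price = V(0,0) = 0.8678


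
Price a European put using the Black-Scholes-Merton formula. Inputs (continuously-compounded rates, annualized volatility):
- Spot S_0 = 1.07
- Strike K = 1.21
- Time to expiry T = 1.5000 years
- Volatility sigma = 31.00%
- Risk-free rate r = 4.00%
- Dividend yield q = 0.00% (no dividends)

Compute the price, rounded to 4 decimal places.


Answer: Price = 0.2034

Derivation:
d1 = (ln(S/K) + (r - q + 0.5*sigma^2) * T) / (sigma * sqrt(T)) = 0.02400313
d2 = d1 - sigma * sqrt(T) = -0.35566778
exp(-rT) = 0.94176453; exp(-qT) = 1.00000000
P = K * exp(-rT) * N(-d2) - S_0 * exp(-qT) * N(-d1)
N(-d1) = 0.49042506; N(-d2) = 0.63895531
P = 1.2100 * 0.94176453 * 0.63895531 - 1.0700 * 1.00000000 * 0.49042506 = 0.2034


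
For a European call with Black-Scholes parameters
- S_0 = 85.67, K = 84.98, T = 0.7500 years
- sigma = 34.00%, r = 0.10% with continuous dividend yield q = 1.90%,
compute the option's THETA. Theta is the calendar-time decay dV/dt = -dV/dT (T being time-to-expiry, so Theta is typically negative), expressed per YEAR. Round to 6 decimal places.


Answer: Theta = -5.711666

Derivation:
d1 = 0.1288400301; d2 = -0.1656086072
phi(d1) = 0.3956448119; exp(-qT) = 0.9858510507; exp(-rT) = 0.9992502812
Theta = -S*exp(-qT)*phi(d1)*sigma/(2*sqrt(T)) - r*K*exp(-rT)*N(d2) + q*S*exp(-qT)*N(d1)
N(d1) = 0.5512578850; N(d2) = 0.4342324866; sqrt(T) = 0.8660254038
Term 1 = -85.6700 * 0.9858510507 * 0.3956448119 * 0.3400 / (2 * 0.8660254038) = -6.5593957694
Term 2 = -0.0010 * 84.9800 * 0.9992502812 * 0.4342324866 = -0.0368734113
Term 3 = 0.0190 * 85.6700 * 0.9858510507 * 0.5512578850 = 0.8846031591
Theta = -6.5593957694 + (-0.0368734113) + (0.8846031591) = -5.711666


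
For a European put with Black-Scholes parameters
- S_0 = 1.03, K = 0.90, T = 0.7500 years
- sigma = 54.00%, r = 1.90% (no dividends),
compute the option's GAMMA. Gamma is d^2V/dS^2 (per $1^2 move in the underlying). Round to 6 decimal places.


d1 = 0.5528007325; d2 = 0.0851470145
phi(d1) = 0.3424146470; exp(-qT) = 1.0000000000; exp(-rT) = 0.9858510507
Gamma = exp(-qT) * phi(d1) / (S * sigma * sqrt(T)) = 1.0000000000 * 0.3424146470 / (1.0300 * 0.5400 * 0.8660254038) = 0.710871

Answer: Gamma = 0.710871


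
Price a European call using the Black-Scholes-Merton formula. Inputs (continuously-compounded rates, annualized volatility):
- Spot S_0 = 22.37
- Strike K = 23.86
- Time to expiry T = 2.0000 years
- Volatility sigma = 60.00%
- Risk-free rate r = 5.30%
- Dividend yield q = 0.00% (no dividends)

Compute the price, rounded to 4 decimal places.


d1 = (ln(S/K) + (r - q + 0.5*sigma^2) * T) / (sigma * sqrt(T)) = 0.47319275
d2 = d1 - sigma * sqrt(T) = -0.37533539
exp(-rT) = 0.89942465; exp(-qT) = 1.00000000
C = S_0 * exp(-qT) * N(d1) - K * exp(-rT) * N(d2)
N(d1) = 0.68196216; N(d2) = 0.35370552
C = 22.3700 * 1.00000000 * 0.68196216 - 23.8600 * 0.89942465 * 0.35370552 = 7.6649

Answer: Price = 7.6649


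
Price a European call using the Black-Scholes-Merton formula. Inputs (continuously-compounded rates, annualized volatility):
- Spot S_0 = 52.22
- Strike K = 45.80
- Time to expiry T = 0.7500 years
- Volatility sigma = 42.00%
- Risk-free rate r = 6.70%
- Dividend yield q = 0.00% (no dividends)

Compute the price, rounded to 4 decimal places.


d1 = (ln(S/K) + (r - q + 0.5*sigma^2) * T) / (sigma * sqrt(T)) = 0.68067252
d2 = d1 - sigma * sqrt(T) = 0.31694185
exp(-rT) = 0.95099165; exp(-qT) = 1.00000000
C = S_0 * exp(-qT) * N(d1) - K * exp(-rT) * N(d2)
N(d1) = 0.75196064; N(d2) = 0.62435614
C = 52.2200 * 1.00000000 * 0.75196064 - 45.8000 * 0.95099165 * 0.62435614 = 12.0733

Answer: Price = 12.0733


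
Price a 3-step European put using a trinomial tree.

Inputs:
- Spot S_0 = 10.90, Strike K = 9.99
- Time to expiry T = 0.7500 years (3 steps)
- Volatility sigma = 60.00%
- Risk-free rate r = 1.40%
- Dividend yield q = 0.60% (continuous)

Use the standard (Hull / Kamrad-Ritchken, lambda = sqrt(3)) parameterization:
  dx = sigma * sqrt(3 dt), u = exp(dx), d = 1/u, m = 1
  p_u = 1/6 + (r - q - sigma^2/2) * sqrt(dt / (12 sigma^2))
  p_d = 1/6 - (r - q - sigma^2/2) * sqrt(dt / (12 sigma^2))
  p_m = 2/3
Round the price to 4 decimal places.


dt = T/N = 0.250000; dx = sigma*sqrt(3*dt) = 0.519615
u = exp(dx) = 1.681381; d = 1/u = 0.594749
p_u = 0.125290, p_m = 0.666667, p_d = 0.208043
Discount per step: exp(-r*dt) = 0.996506
Stock lattice S(k, j) with j the centered position index:
  k=0: S(0,+0) = 10.9000
  k=1: S(1,-1) = 6.4828; S(1,+0) = 10.9000; S(1,+1) = 18.3270
  k=2: S(2,-2) = 3.8556; S(2,-1) = 6.4828; S(2,+0) = 10.9000; S(2,+1) = 18.3270; S(2,+2) = 30.8147
  k=3: S(3,-3) = 2.2931; S(3,-2) = 3.8556; S(3,-1) = 6.4828; S(3,+0) = 10.9000; S(3,+1) = 18.3270; S(3,+2) = 30.8147; S(3,+3) = 51.8113
Terminal payoffs V(N, j) = max(K - S_T, 0):
  V(3,-3) = 7.696871; V(3,-2) = 6.134378; V(3,-1) = 3.507232; V(3,+0) = 0.000000; V(3,+1) = 0.000000; V(3,+2) = 0.000000; V(3,+3) = 0.000000
Backward induction: V(k, j) = exp(-r*dt) * [p_u * V(k+1, j+1) + p_m * V(k+1, j) + p_d * V(k+1, j-1)]
  V(2,-2) = exp(-r*dt) * [p_u*3.507232 + p_m*6.134378 + p_d*7.696871] = 6.108871
  V(2,-1) = exp(-r*dt) * [p_u*0.000000 + p_m*3.507232 + p_d*6.134378] = 3.601744
  V(2,+0) = exp(-r*dt) * [p_u*0.000000 + p_m*0.000000 + p_d*3.507232] = 0.727107
  V(2,+1) = exp(-r*dt) * [p_u*0.000000 + p_m*0.000000 + p_d*0.000000] = 0.000000
  V(2,+2) = exp(-r*dt) * [p_u*0.000000 + p_m*0.000000 + p_d*0.000000] = 0.000000
  V(1,-1) = exp(-r*dt) * [p_u*0.727107 + p_m*3.601744 + p_d*6.108871] = 3.750024
  V(1,+0) = exp(-r*dt) * [p_u*0.000000 + p_m*0.727107 + p_d*3.601744] = 1.229746
  V(1,+1) = exp(-r*dt) * [p_u*0.000000 + p_m*0.000000 + p_d*0.727107] = 0.150741
  V(0,+0) = exp(-r*dt) * [p_u*0.150741 + p_m*1.229746 + p_d*3.750024] = 1.613229

Answer: Price = V(0,0) = 1.6132


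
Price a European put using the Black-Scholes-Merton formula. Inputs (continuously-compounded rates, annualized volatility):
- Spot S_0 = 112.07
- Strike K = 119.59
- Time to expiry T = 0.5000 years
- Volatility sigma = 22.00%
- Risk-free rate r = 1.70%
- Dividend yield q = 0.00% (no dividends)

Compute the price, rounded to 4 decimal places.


Answer: Price = 10.8683

Derivation:
d1 = (ln(S/K) + (r - q + 0.5*sigma^2) * T) / (sigma * sqrt(T)) = -0.28506399
d2 = d1 - sigma * sqrt(T) = -0.44062748
exp(-rT) = 0.99153602; exp(-qT) = 1.00000000
P = K * exp(-rT) * N(-d2) - S_0 * exp(-qT) * N(-d1)
N(-d1) = 0.61220244; N(-d2) = 0.67025865
P = 119.5900 * 0.99153602 * 0.67025865 - 112.0700 * 1.00000000 * 0.61220244 = 10.8683


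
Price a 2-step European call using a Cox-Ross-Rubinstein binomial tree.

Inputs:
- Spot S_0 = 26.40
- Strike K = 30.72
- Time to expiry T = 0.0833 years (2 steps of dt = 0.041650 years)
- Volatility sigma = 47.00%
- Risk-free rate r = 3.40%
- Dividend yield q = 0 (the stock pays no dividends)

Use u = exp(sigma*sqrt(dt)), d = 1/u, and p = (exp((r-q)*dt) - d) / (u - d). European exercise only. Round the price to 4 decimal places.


dt = T/N = 0.041650
u = exp(sigma*sqrt(dt)) = 1.100670; d = 1/u = 0.908537
p = (exp((r-q)*dt) - d) / (u - d) = 0.483414
Discount per step: exp(-r*dt) = 0.998585
Stock lattice S(k, i) with i counting down-moves:
  k=0: S(0,0) = 26.4000
  k=1: S(1,0) = 29.0577; S(1,1) = 23.9854
  k=2: S(2,0) = 31.9829; S(2,1) = 26.4000; S(2,2) = 21.7916
Terminal payoffs V(N, i) = max(S_T - K, 0):
  V(2,0) = 1.262930; V(2,1) = 0.000000; V(2,2) = 0.000000
Backward induction: V(k, i) = exp(-r*dt) * [p * V(k+1, i) + (1-p) * V(k+1, i+1)].
  V(1,0) = exp(-r*dt) * [p*1.262930 + (1-p)*0.000000] = 0.609654
  V(1,1) = exp(-r*dt) * [p*0.000000 + (1-p)*0.000000] = 0.000000
  V(0,0) = exp(-r*dt) * [p*0.609654 + (1-p)*0.000000] = 0.294299

Answer: Price = V(0,0) = 0.2943


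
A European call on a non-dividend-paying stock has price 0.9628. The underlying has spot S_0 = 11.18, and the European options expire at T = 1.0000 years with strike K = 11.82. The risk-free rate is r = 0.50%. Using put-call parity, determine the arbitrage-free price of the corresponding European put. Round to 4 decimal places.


Answer: Put price = 1.5438

Derivation:
Put-call parity: C - P = S_0 * exp(-qT) - K * exp(-rT).
S_0 * exp(-qT) = 11.1800 * 1.00000000 = 11.18000000
K * exp(-rT) = 11.8200 * 0.99501248 = 11.76104750
P = C - S*exp(-qT) + K*exp(-rT)
P = 0.9628 - 11.18000000 + 11.76104750 = 1.5438


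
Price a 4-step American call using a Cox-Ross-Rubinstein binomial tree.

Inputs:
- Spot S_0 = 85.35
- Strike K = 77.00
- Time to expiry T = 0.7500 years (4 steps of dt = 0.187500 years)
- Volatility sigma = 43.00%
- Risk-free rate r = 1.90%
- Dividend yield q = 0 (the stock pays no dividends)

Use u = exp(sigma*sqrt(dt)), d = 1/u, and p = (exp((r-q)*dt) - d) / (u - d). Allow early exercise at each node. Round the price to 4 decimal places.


dt = T/N = 0.187500
u = exp(sigma*sqrt(dt)) = 1.204658; d = 1/u = 0.830111
p = (exp((r-q)*dt) - d) / (u - d) = 0.463114
Discount per step: exp(-r*dt) = 0.996444
Stock lattice S(k, i) with i counting down-moves:
  k=0: S(0,0) = 85.3500
  k=1: S(1,0) = 102.8175; S(1,1) = 70.8500
  k=2: S(2,0) = 123.8599; S(2,1) = 85.3500; S(2,2) = 58.8134
  k=3: S(3,0) = 149.2088; S(3,1) = 102.8175; S(3,2) = 70.8500; S(3,3) = 48.8217
  k=4: S(4,0) = 179.7456; S(4,1) = 123.8599; S(4,2) = 85.3500; S(4,3) = 58.8134; S(4,4) = 40.5274
Terminal payoffs V(N, i) = max(S_T - K, 0):
  V(4,0) = 102.745560; V(4,1) = 46.859935; V(4,2) = 8.350000; V(4,3) = 0.000000; V(4,4) = 0.000000
Backward induction: V(k, i) = exp(-r*dt) * [p * V(k+1, i) + (1-p) * V(k+1, i+1)]; then take max(V_cont, immediate exercise) for American.
  V(3,0) = exp(-r*dt) * [p*102.745560 + (1-p)*46.859935] = 72.482649; exercise = 72.208825; V(3,0) = max -> 72.482649
  V(3,1) = exp(-r*dt) * [p*46.859935 + (1-p)*8.350000] = 26.091359; exercise = 25.817535; V(3,1) = max -> 26.091359
  V(3,2) = exp(-r*dt) * [p*8.350000 + (1-p)*0.000000] = 3.853247; exercise = 0.000000; V(3,2) = max -> 3.853247
  V(3,3) = exp(-r*dt) * [p*0.000000 + (1-p)*0.000000] = 0.000000; exercise = 0.000000; V(3,3) = max -> 0.000000
  V(2,0) = exp(-r*dt) * [p*72.482649 + (1-p)*26.091359] = 47.406610; exercise = 46.859935; V(2,0) = max -> 47.406610
  V(2,1) = exp(-r*dt) * [p*26.091359 + (1-p)*3.853247] = 14.101693; exercise = 8.350000; V(2,1) = max -> 14.101693
  V(2,2) = exp(-r*dt) * [p*3.853247 + (1-p)*0.000000] = 1.778145; exercise = 0.000000; V(2,2) = max -> 1.778145
  V(1,0) = exp(-r*dt) * [p*47.406610 + (1-p)*14.101693] = 29.420656; exercise = 25.817535; V(1,0) = max -> 29.420656
  V(1,1) = exp(-r*dt) * [p*14.101693 + (1-p)*1.778145] = 7.458729; exercise = 0.000000; V(1,1) = max -> 7.458729
  V(0,0) = exp(-r*dt) * [p*29.420656 + (1-p)*7.458729] = 17.566903; exercise = 8.350000; V(0,0) = max -> 17.566903

Answer: Price = V(0,0) = 17.5669


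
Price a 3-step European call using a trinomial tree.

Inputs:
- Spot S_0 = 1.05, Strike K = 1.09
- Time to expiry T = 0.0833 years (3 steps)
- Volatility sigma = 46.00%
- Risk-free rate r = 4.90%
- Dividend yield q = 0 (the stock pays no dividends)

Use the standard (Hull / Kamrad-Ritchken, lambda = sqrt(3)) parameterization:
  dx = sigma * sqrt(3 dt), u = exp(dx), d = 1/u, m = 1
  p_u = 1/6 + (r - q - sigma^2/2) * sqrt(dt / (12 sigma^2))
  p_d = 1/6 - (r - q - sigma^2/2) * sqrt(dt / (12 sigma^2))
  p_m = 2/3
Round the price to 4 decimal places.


Answer: Price = V(0,0) = 0.0411

Derivation:
dt = T/N = 0.027767; dx = sigma*sqrt(3*dt) = 0.132764
u = exp(dx) = 1.141980; d = 1/u = 0.875672
p_u = 0.160727, p_m = 0.666667, p_d = 0.172606
Discount per step: exp(-r*dt) = 0.998640
Stock lattice S(k, j) with j the centered position index:
  k=0: S(0,+0) = 1.0500
  k=1: S(1,-1) = 0.9195; S(1,+0) = 1.0500; S(1,+1) = 1.1991
  k=2: S(2,-2) = 0.8051; S(2,-1) = 0.9195; S(2,+0) = 1.0500; S(2,+1) = 1.1991; S(2,+2) = 1.3693
  k=3: S(3,-3) = 0.7050; S(3,-2) = 0.8051; S(3,-1) = 0.9195; S(3,+0) = 1.0500; S(3,+1) = 1.1991; S(3,+2) = 1.3693; S(3,+3) = 1.5637
Terminal payoffs V(N, j) = max(S_T - K, 0):
  V(3,-3) = 0.000000; V(3,-2) = 0.000000; V(3,-1) = 0.000000; V(3,+0) = 0.000000; V(3,+1) = 0.109079; V(3,+2) = 0.279325; V(3,+3) = 0.473743
Backward induction: V(k, j) = exp(-r*dt) * [p_u * V(k+1, j+1) + p_m * V(k+1, j) + p_d * V(k+1, j-1)]
  V(2,-2) = exp(-r*dt) * [p_u*0.000000 + p_m*0.000000 + p_d*0.000000] = 0.000000
  V(2,-1) = exp(-r*dt) * [p_u*0.000000 + p_m*0.000000 + p_d*0.000000] = 0.000000
  V(2,+0) = exp(-r*dt) * [p_u*0.109079 + p_m*0.000000 + p_d*0.000000] = 0.017508
  V(2,+1) = exp(-r*dt) * [p_u*0.279325 + p_m*0.109079 + p_d*0.000000] = 0.117455
  V(2,+2) = exp(-r*dt) * [p_u*0.473743 + p_m*0.279325 + p_d*0.109079] = 0.280806
  V(1,-1) = exp(-r*dt) * [p_u*0.017508 + p_m*0.000000 + p_d*0.000000] = 0.002810
  V(1,+0) = exp(-r*dt) * [p_u*0.117455 + p_m*0.017508 + p_d*0.000000] = 0.030509
  V(1,+1) = exp(-r*dt) * [p_u*0.280806 + p_m*0.117455 + p_d*0.017508] = 0.126286
  V(0,+0) = exp(-r*dt) * [p_u*0.126286 + p_m*0.030509 + p_d*0.002810] = 0.041066


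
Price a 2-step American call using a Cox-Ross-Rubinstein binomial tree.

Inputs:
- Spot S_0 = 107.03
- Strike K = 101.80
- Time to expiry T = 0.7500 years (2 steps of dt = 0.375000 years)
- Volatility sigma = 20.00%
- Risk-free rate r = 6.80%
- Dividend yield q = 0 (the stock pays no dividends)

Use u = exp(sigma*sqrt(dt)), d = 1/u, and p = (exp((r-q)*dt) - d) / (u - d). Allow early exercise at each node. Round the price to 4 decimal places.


Answer: Price = V(0,0) = 13.3910

Derivation:
dt = T/N = 0.375000
u = exp(sigma*sqrt(dt)) = 1.130290; d = 1/u = 0.884728
p = (exp((r-q)*dt) - d) / (u - d) = 0.574598
Discount per step: exp(-r*dt) = 0.974822
Stock lattice S(k, i) with i counting down-moves:
  k=0: S(0,0) = 107.0300
  k=1: S(1,0) = 120.9750; S(1,1) = 94.6925
  k=2: S(2,0) = 136.7368; S(2,1) = 107.0300; S(2,2) = 83.7771
Terminal payoffs V(N, i) = max(S_T - K, 0):
  V(2,0) = 34.936832; V(2,1) = 5.230000; V(2,2) = 0.000000
Backward induction: V(k, i) = exp(-r*dt) * [p * V(k+1, i) + (1-p) * V(k+1, i+1)]; then take max(V_cont, immediate exercise) for American.
  V(1,0) = exp(-r*dt) * [p*34.936832 + (1-p)*5.230000] = 21.738051; exercise = 19.174969; V(1,0) = max -> 21.738051
  V(1,1) = exp(-r*dt) * [p*5.230000 + (1-p)*0.000000] = 2.929487; exercise = 0.000000; V(1,1) = max -> 2.929487
  V(0,0) = exp(-r*dt) * [p*21.738051 + (1-p)*2.929487] = 13.390997; exercise = 5.230000; V(0,0) = max -> 13.390997


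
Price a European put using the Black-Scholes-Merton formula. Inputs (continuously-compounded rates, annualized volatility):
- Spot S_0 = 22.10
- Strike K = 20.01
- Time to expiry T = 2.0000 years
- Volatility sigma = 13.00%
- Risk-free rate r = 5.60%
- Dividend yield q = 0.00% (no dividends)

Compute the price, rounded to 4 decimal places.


Answer: Price = 0.2266

Derivation:
d1 = (ln(S/K) + (r - q + 0.5*sigma^2) * T) / (sigma * sqrt(T)) = 1.24149163
d2 = d1 - sigma * sqrt(T) = 1.05764387
exp(-rT) = 0.89404426; exp(-qT) = 1.00000000
P = K * exp(-rT) * N(-d2) - S_0 * exp(-qT) * N(-d1)
N(-d1) = 0.10721209; N(-d2) = 0.14510892
P = 20.0100 * 0.89404426 * 0.14510892 - 22.1000 * 1.00000000 * 0.10721209 = 0.2266


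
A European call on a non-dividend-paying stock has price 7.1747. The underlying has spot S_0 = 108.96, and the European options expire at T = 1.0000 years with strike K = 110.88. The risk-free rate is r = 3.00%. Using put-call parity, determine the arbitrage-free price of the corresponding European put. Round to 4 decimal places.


Put-call parity: C - P = S_0 * exp(-qT) - K * exp(-rT).
S_0 * exp(-qT) = 108.9600 * 1.00000000 = 108.96000000
K * exp(-rT) = 110.8800 * 0.97044553 = 107.60300076
P = C - S*exp(-qT) + K*exp(-rT)
P = 7.1747 - 108.96000000 + 107.60300076 = 5.8177

Answer: Put price = 5.8177


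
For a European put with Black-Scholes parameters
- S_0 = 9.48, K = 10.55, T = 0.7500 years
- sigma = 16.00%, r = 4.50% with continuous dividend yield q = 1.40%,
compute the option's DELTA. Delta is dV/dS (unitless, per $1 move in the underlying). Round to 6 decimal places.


Answer: Delta = -0.696226

Derivation:
d1 = -0.5347096584; d2 = -0.6732737230
phi(d1) = 0.3457996414; exp(-qT) = 0.9895549326; exp(-rT) = 0.9668131777
N(-d1) = 0.7035746791
Delta = -exp(-qT) * N(-d1) = -0.9895549326 * 0.7035746791 = -0.696226


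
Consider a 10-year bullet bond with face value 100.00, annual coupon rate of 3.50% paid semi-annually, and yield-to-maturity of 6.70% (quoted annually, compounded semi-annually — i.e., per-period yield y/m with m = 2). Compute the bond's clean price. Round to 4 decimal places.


Coupon per period c = face * coupon_rate / m = 1.750000
Periods per year m = 2; per-period yield y/m = 0.033500
Number of cashflows N = 20
Cashflows (t years, CF_t, discount factor 1/(1+y/m)^(m*t), PV):
  t = 0.5000: CF_t = 1.750000, DF = 0.967586, PV = 1.693275
  t = 1.0000: CF_t = 1.750000, DF = 0.936222, PV = 1.638389
  t = 1.5000: CF_t = 1.750000, DF = 0.905876, PV = 1.585282
  t = 2.0000: CF_t = 1.750000, DF = 0.876512, PV = 1.533897
  t = 2.5000: CF_t = 1.750000, DF = 0.848101, PV = 1.484177
  t = 3.0000: CF_t = 1.750000, DF = 0.820611, PV = 1.436069
  t = 3.5000: CF_t = 1.750000, DF = 0.794011, PV = 1.389520
  t = 4.0000: CF_t = 1.750000, DF = 0.768274, PV = 1.344480
  t = 4.5000: CF_t = 1.750000, DF = 0.743371, PV = 1.300899
  t = 5.0000: CF_t = 1.750000, DF = 0.719275, PV = 1.258732
  t = 5.5000: CF_t = 1.750000, DF = 0.695961, PV = 1.217931
  t = 6.0000: CF_t = 1.750000, DF = 0.673402, PV = 1.178453
  t = 6.5000: CF_t = 1.750000, DF = 0.651574, PV = 1.140255
  t = 7.0000: CF_t = 1.750000, DF = 0.630454, PV = 1.103294
  t = 7.5000: CF_t = 1.750000, DF = 0.610018, PV = 1.067532
  t = 8.0000: CF_t = 1.750000, DF = 0.590245, PV = 1.032929
  t = 8.5000: CF_t = 1.750000, DF = 0.571113, PV = 0.999447
  t = 9.0000: CF_t = 1.750000, DF = 0.552601, PV = 0.967051
  t = 9.5000: CF_t = 1.750000, DF = 0.534689, PV = 0.935705
  t = 10.0000: CF_t = 101.750000, DF = 0.517357, PV = 52.641081
Price P = sum_t PV_t = 76.948397

Answer: Price = 76.9484


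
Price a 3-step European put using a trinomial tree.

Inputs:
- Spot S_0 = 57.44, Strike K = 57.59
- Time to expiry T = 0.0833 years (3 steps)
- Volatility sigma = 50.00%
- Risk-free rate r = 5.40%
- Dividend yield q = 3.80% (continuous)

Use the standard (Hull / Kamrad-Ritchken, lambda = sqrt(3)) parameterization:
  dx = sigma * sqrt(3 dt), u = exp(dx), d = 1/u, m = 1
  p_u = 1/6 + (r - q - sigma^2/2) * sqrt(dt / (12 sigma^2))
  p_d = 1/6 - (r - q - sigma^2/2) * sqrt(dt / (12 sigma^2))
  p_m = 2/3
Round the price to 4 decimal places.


dt = T/N = 0.027767; dx = sigma*sqrt(3*dt) = 0.144309
u = exp(dx) = 1.155241; d = 1/u = 0.865620
p_u = 0.156180, p_m = 0.666667, p_d = 0.177153
Discount per step: exp(-r*dt) = 0.998502
Stock lattice S(k, j) with j the centered position index:
  k=0: S(0,+0) = 57.4400
  k=1: S(1,-1) = 49.7212; S(1,+0) = 57.4400; S(1,+1) = 66.3570
  k=2: S(2,-2) = 43.0397; S(2,-1) = 49.7212; S(2,+0) = 57.4400; S(2,+1) = 66.3570; S(2,+2) = 76.6583
  k=3: S(3,-3) = 37.2561; S(3,-2) = 43.0397; S(3,-1) = 49.7212; S(3,+0) = 57.4400; S(3,+1) = 66.3570; S(3,+2) = 76.6583; S(3,+3) = 88.5588
Terminal payoffs V(N, j) = max(K - S_T, 0):
  V(3,-3) = 20.333932; V(3,-2) = 14.550275; V(3,-1) = 7.868759; V(3,+0) = 0.150000; V(3,+1) = 0.000000; V(3,+2) = 0.000000; V(3,+3) = 0.000000
Backward induction: V(k, j) = exp(-r*dt) * [p_u * V(k+1, j+1) + p_m * V(k+1, j) + p_d * V(k+1, j-1)]
  V(2,-2) = exp(-r*dt) * [p_u*7.868759 + p_m*14.550275 + p_d*20.333932] = 14.509575
  V(2,-1) = exp(-r*dt) * [p_u*0.150000 + p_m*7.868759 + p_d*14.550275] = 7.835136
  V(2,+0) = exp(-r*dt) * [p_u*0.000000 + p_m*0.150000 + p_d*7.868759] = 1.491737
  V(2,+1) = exp(-r*dt) * [p_u*0.000000 + p_m*0.000000 + p_d*0.150000] = 0.026533
  V(2,+2) = exp(-r*dt) * [p_u*0.000000 + p_m*0.000000 + p_d*0.000000] = 0.000000
  V(1,-1) = exp(-r*dt) * [p_u*1.491737 + p_m*7.835136 + p_d*14.509575] = 8.014793
  V(1,+0) = exp(-r*dt) * [p_u*0.026533 + p_m*1.491737 + p_d*7.835136] = 2.383078
  V(1,+1) = exp(-r*dt) * [p_u*0.000000 + p_m*0.026533 + p_d*1.491737] = 0.281532
  V(0,+0) = exp(-r*dt) * [p_u*0.281532 + p_m*2.383078 + p_d*8.014793] = 3.047960

Answer: Price = V(0,0) = 3.0480


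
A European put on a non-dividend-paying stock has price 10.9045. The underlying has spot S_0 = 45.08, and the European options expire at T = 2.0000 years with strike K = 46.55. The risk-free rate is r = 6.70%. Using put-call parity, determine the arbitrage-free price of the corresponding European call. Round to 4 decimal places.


Answer: Call price = 15.2723

Derivation:
Put-call parity: C - P = S_0 * exp(-qT) - K * exp(-rT).
S_0 * exp(-qT) = 45.0800 * 1.00000000 = 45.08000000
K * exp(-rT) = 46.5500 * 0.87459006 = 40.71216751
C = P + S*exp(-qT) - K*exp(-rT)
C = 10.9045 + 45.08000000 - 40.71216751 = 15.2723


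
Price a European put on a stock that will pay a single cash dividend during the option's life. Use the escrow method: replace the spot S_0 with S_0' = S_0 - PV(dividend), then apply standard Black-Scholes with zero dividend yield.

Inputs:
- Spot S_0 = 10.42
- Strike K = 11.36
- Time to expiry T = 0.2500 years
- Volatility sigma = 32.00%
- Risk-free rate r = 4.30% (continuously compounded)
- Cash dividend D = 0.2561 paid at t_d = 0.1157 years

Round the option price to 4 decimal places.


PV(D) = D * exp(-r * t_d) = 0.2561 * 0.99503726 = 0.25482904
S_0' = S_0 - PV(D) = 10.4200 - 0.25482904 = 10.16517096
d1 = (ln(S_0'/K) + (r + sigma^2/2)*T) / (sigma*sqrt(T)) = -0.54738217
d2 = d1 - sigma*sqrt(T) = -0.70738217
exp(-rT) = 0.98930757
N(-d1) = 0.70794190; N(-d2) = 0.76033549
P = K * exp(-rT) * N(-d2) - S_0' * N(-d1) = 11.3600 * 0.98930757 * 0.76033549 - 10.16517096 * 0.70794190 = 1.3487

Answer: Price = 1.3487


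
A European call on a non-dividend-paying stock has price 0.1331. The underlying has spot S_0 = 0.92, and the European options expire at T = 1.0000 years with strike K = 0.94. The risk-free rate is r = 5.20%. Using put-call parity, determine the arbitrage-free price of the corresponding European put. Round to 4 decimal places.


Put-call parity: C - P = S_0 * exp(-qT) - K * exp(-rT).
S_0 * exp(-qT) = 0.9200 * 1.00000000 = 0.92000000
K * exp(-rT) = 0.9400 * 0.94932887 = 0.89236913
P = C - S*exp(-qT) + K*exp(-rT)
P = 0.1331 - 0.92000000 + 0.89236913 = 0.1055

Answer: Put price = 0.1055


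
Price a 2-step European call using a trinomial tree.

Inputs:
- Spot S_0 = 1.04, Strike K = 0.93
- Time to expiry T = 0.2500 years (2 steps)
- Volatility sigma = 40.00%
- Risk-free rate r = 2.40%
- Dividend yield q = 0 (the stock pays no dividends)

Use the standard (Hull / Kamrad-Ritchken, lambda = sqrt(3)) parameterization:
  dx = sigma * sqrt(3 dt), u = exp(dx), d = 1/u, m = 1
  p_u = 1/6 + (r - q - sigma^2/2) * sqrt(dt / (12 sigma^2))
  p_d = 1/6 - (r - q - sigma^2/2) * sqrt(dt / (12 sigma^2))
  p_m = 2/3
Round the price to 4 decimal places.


Answer: Price = V(0,0) = 0.1529

Derivation:
dt = T/N = 0.125000; dx = sigma*sqrt(3*dt) = 0.244949
u = exp(dx) = 1.277556; d = 1/u = 0.782744
p_u = 0.152378, p_m = 0.666667, p_d = 0.180955
Discount per step: exp(-r*dt) = 0.997004
Stock lattice S(k, j) with j the centered position index:
  k=0: S(0,+0) = 1.0400
  k=1: S(1,-1) = 0.8141; S(1,+0) = 1.0400; S(1,+1) = 1.3287
  k=2: S(2,-2) = 0.6372; S(2,-1) = 0.8141; S(2,+0) = 1.0400; S(2,+1) = 1.3287; S(2,+2) = 1.6974
Terminal payoffs V(N, j) = max(S_T - K, 0):
  V(2,-2) = 0.000000; V(2,-1) = 0.000000; V(2,+0) = 0.110000; V(2,+1) = 0.398658; V(2,+2) = 0.767436
Backward induction: V(k, j) = exp(-r*dt) * [p_u * V(k+1, j+1) + p_m * V(k+1, j) + p_d * V(k+1, j-1)]
  V(1,-1) = exp(-r*dt) * [p_u*0.110000 + p_m*0.000000 + p_d*0.000000] = 0.016711
  V(1,+0) = exp(-r*dt) * [p_u*0.398658 + p_m*0.110000 + p_d*0.000000] = 0.133678
  V(1,+1) = exp(-r*dt) * [p_u*0.767436 + p_m*0.398658 + p_d*0.110000] = 0.401412
  V(0,+0) = exp(-r*dt) * [p_u*0.401412 + p_m*0.133678 + p_d*0.016711] = 0.152850
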